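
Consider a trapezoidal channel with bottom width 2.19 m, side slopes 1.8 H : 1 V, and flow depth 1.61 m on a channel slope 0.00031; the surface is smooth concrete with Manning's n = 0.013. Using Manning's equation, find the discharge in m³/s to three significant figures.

A = (b + z·y)·y = (2.19 + 1.8×1.61)×1.61 = 8.192 m²
P = b + 2y√(1+z²) = 2.19 + 2×1.61×√(1+1.8²) = 8.820 m
R = A/P = 8.192/8.820 = 0.9287 m
Q = (1/n)·A·R^(2/3)·S^(1/2) = (1/0.013) × 8.192 × 0.9287^(2/3) × 0.00031^(1/2) = 10.56 m³/s

10.6 m³/s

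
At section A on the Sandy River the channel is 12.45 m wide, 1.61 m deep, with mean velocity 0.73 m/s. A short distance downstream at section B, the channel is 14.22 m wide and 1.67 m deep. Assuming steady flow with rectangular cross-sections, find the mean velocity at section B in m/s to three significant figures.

Q = A₁V₁ = (12.45×1.61) × 0.73 = 14.63 m³/s
A₂ = 14.22 × 1.67 = 23.75 m²
V₂ = Q/A₂ = 14.63/23.75 = 0.6162 m/s

0.616 m/s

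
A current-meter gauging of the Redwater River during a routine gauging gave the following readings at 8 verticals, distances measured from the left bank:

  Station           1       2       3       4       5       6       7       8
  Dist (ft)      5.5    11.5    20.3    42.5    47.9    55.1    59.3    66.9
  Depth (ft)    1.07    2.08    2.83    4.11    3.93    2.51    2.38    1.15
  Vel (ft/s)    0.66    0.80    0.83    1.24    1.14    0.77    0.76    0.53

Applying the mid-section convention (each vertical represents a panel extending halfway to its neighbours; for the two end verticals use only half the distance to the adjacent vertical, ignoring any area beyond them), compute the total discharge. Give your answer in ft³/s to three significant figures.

173 ft³/s

w_1 = (11.5 − 5.5)/2 = 3 ft; q_1 = 0.66 × 1.07 × 3 = 2.119 ft³/s
w_2 = (20.3 − 5.5)/2 = 7.4 ft; q_2 = 0.80 × 2.08 × 7.4 = 12.31 ft³/s
w_3 = (42.5 − 11.5)/2 = 15.5 ft; q_3 = 0.83 × 2.83 × 15.5 = 36.41 ft³/s
w_4 = (47.9 − 20.3)/2 = 13.8 ft; q_4 = 1.24 × 4.11 × 13.8 = 70.33 ft³/s
w_5 = (55.1 − 42.5)/2 = 6.3 ft; q_5 = 1.14 × 3.93 × 6.3 = 28.23 ft³/s
w_6 = (59.3 − 47.9)/2 = 5.7 ft; q_6 = 0.77 × 2.51 × 5.7 = 11.02 ft³/s
w_7 = (66.9 − 55.1)/2 = 5.9 ft; q_7 = 0.76 × 2.38 × 5.9 = 10.67 ft³/s
w_8 = (66.9 − 59.3)/2 = 3.8 ft; q_8 = 0.53 × 1.15 × 3.8 = 2.316 ft³/s
Q = Σ qᵢ = 173.4 ft³/s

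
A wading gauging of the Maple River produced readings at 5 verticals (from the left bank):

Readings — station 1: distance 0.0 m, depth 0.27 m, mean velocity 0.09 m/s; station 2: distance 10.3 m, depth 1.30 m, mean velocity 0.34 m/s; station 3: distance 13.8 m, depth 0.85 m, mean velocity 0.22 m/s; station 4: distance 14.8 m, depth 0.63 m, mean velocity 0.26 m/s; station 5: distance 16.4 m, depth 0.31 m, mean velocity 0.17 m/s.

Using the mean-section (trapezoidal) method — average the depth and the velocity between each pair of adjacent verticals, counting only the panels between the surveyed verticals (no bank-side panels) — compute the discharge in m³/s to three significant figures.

3.13 m³/s

Panel 1-2: Δb = 10.3 m, d̄ = (0.27+1.30)/2 = 0.785, v̄ = (0.09+0.34)/2 = 0.215 → q = 10.3×0.785×0.215 = 1.738 m³/s
Panel 2-3: Δb = 3.5 m, d̄ = (1.30+0.85)/2 = 1.075, v̄ = (0.34+0.22)/2 = 0.28 → q = 3.5×1.075×0.28 = 1.054 m³/s
Panel 3-4: Δb = 1 m, d̄ = (0.85+0.63)/2 = 0.74, v̄ = (0.22+0.26)/2 = 0.24 → q = 1×0.74×0.24 = 0.1776 m³/s
Panel 4-5: Δb = 1.6 m, d̄ = (0.63+0.31)/2 = 0.47, v̄ = (0.26+0.17)/2 = 0.215 → q = 1.6×0.47×0.215 = 0.1617 m³/s
Q = Σ q = 3.131 m³/s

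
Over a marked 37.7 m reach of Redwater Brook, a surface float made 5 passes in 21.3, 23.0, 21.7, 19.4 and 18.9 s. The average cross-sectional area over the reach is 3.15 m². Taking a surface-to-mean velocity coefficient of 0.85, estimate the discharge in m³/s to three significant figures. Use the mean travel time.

4.84 m³/s

t̄ = (21.3 + 23.0 + 21.7 + 19.4 + 18.9) / 5 = 20.86 s
v_surface = L / t̄ = 37.7 / 20.86 = 1.807 m/s
v_mean = 0.85 × 1.807 = 1.536 m/s
Q = A × v_mean = 3.15 × 1.536 = 4.839 m³/s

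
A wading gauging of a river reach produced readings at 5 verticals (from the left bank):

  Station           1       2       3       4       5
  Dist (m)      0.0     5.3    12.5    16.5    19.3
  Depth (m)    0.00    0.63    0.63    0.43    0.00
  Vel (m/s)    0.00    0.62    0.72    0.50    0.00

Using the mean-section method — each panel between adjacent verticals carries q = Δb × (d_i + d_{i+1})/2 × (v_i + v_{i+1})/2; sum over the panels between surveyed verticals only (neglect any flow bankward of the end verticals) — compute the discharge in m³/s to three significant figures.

Panel 1-2: Δb = 5.3 m, d̄ = (0.00+0.63)/2 = 0.315, v̄ = (0.00+0.62)/2 = 0.31 → q = 5.3×0.315×0.31 = 0.5175 m³/s
Panel 2-3: Δb = 7.2 m, d̄ = (0.63+0.63)/2 = 0.63, v̄ = (0.62+0.72)/2 = 0.67 → q = 7.2×0.63×0.67 = 3.039 m³/s
Panel 3-4: Δb = 4 m, d̄ = (0.63+0.43)/2 = 0.53, v̄ = (0.72+0.50)/2 = 0.61 → q = 4×0.53×0.61 = 1.293 m³/s
Panel 4-5: Δb = 2.8 m, d̄ = (0.43+0.00)/2 = 0.215, v̄ = (0.50+0.00)/2 = 0.25 → q = 2.8×0.215×0.25 = 0.1505 m³/s
Q = Σ q = 5.000 m³/s

5.00 m³/s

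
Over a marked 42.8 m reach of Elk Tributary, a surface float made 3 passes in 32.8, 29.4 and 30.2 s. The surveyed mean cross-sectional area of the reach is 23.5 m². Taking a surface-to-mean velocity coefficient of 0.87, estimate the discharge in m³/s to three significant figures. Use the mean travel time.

28.4 m³/s

t̄ = (32.8 + 29.4 + 30.2) / 3 = 30.8 s
v_surface = L / t̄ = 42.8 / 30.8 = 1.390 m/s
v_mean = 0.87 × 1.390 = 1.209 m/s
Q = A × v_mean = 23.5 × 1.209 = 28.41 m³/s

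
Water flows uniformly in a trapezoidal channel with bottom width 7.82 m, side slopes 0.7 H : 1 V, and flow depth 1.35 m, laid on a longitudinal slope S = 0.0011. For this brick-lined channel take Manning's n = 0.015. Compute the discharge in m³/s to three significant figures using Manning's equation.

27.3 m³/s

A = (b + z·y)·y = (7.82 + 0.7×1.35)×1.35 = 11.83 m²
P = b + 2y√(1+z²) = 7.82 + 2×1.35×√(1+0.7²) = 11.12 m
R = A/P = 11.83/11.12 = 1.065 m
Q = (1/n)·A·R^(2/3)·S^(1/2) = (1/0.015) × 11.83 × 1.065^(2/3) × 0.0011^(1/2) = 27.28 m³/s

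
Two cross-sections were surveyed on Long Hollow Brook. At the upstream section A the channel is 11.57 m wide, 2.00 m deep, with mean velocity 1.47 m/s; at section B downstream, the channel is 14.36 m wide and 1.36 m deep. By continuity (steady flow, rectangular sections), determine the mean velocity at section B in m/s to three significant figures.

Q = A₁V₁ = (11.57×2.00) × 1.47 = 34.02 m³/s
A₂ = 14.36 × 1.36 = 19.53 m²
V₂ = Q/A₂ = 34.02/19.53 = 1.742 m/s

1.74 m/s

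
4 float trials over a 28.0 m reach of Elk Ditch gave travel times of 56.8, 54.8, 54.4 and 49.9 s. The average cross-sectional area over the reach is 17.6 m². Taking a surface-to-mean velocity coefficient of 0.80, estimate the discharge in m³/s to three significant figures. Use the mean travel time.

t̄ = (56.8 + 54.8 + 54.4 + 49.9) / 4 = 53.975 s
v_surface = L / t̄ = 28.0 / 53.975 = 0.5188 m/s
v_mean = 0.80 × 0.5188 = 0.4150 m/s
Q = A × v_mean = 17.6 × 0.4150 = 7.304 m³/s

7.30 m³/s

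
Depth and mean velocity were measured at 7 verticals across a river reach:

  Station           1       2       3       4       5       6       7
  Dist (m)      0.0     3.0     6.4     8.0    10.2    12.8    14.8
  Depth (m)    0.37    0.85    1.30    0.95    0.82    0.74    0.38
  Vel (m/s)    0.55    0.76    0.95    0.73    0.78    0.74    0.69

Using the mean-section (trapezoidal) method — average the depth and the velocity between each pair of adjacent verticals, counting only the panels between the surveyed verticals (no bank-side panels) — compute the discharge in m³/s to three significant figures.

Panel 1-2: Δb = 3 m, d̄ = (0.37+0.85)/2 = 0.61, v̄ = (0.55+0.76)/2 = 0.655 → q = 3×0.61×0.655 = 1.199 m³/s
Panel 2-3: Δb = 3.4 m, d̄ = (0.85+1.30)/2 = 1.075, v̄ = (0.76+0.95)/2 = 0.855 → q = 3.4×1.075×0.855 = 3.125 m³/s
Panel 3-4: Δb = 1.6 m, d̄ = (1.30+0.95)/2 = 1.125, v̄ = (0.95+0.73)/2 = 0.84 → q = 1.6×1.125×0.84 = 1.512 m³/s
Panel 4-5: Δb = 2.2 m, d̄ = (0.95+0.82)/2 = 0.885, v̄ = (0.73+0.78)/2 = 0.755 → q = 2.2×0.885×0.755 = 1.470 m³/s
Panel 5-6: Δb = 2.6 m, d̄ = (0.82+0.74)/2 = 0.78, v̄ = (0.78+0.74)/2 = 0.76 → q = 2.6×0.78×0.76 = 1.541 m³/s
Panel 6-7: Δb = 2 m, d̄ = (0.74+0.38)/2 = 0.56, v̄ = (0.74+0.69)/2 = 0.715 → q = 2×0.56×0.715 = 0.8008 m³/s
Q = Σ q = 9.648 m³/s

9.65 m³/s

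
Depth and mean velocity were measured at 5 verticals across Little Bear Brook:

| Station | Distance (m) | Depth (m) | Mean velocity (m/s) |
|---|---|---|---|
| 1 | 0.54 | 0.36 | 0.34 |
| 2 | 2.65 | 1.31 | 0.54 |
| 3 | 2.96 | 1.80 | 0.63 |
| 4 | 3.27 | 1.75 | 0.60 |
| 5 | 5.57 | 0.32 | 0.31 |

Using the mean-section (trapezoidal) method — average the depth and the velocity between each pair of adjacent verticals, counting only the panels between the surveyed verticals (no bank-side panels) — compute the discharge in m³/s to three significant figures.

2.48 m³/s

Panel 1-2: Δb = 2.11 m, d̄ = (0.36+1.31)/2 = 0.835, v̄ = (0.34+0.54)/2 = 0.44 → q = 2.11×0.835×0.44 = 0.7752 m³/s
Panel 2-3: Δb = 0.31 m, d̄ = (1.31+1.80)/2 = 1.555, v̄ = (0.54+0.63)/2 = 0.585 → q = 0.31×1.555×0.585 = 0.2820 m³/s
Panel 3-4: Δb = 0.31 m, d̄ = (1.80+1.75)/2 = 1.775, v̄ = (0.63+0.60)/2 = 0.615 → q = 0.31×1.775×0.615 = 0.3384 m³/s
Panel 4-5: Δb = 2.3 m, d̄ = (1.75+0.32)/2 = 1.035, v̄ = (0.60+0.31)/2 = 0.455 → q = 2.3×1.035×0.455 = 1.083 m³/s
Q = Σ q = 2.479 m³/s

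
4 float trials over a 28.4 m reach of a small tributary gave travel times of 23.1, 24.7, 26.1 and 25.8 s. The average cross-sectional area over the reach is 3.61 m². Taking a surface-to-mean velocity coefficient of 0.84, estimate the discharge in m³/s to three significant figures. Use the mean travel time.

t̄ = (23.1 + 24.7 + 26.1 + 25.8) / 4 = 24.925 s
v_surface = L / t̄ = 28.4 / 24.925 = 1.139 m/s
v_mean = 0.84 × 1.139 = 0.9571 m/s
Q = A × v_mean = 3.61 × 0.9571 = 3.455 m³/s

3.46 m³/s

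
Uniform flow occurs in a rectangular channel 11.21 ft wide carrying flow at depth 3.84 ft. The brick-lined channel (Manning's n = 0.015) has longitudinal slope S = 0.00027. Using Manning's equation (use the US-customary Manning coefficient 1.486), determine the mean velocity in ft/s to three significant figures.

A = b·y = 11.21 × 3.84 = 43.05 ft²
P = b + 2y = 11.21 + 2×3.84 = 18.89 ft
R = A/P = 43.05/18.89 = 2.279 ft
Q = (1.486/n)·A·R^(2/3)·S^(1/2) = (1.486/0.015) × 43.05 × 2.279^(2/3) × 0.00027^(1/2) = 121.3 ft³/s
V = Q/A = 121.3/43.05 = 2.819 ft/s

2.82 ft/s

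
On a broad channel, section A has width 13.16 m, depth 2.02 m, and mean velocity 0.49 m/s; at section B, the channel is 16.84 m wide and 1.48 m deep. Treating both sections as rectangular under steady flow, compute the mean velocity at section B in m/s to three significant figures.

Q = A₁V₁ = (13.16×2.02) × 0.49 = 13.03 m³/s
A₂ = 16.84 × 1.48 = 24.92 m²
V₂ = Q/A₂ = 13.03/24.92 = 0.5226 m/s

0.523 m/s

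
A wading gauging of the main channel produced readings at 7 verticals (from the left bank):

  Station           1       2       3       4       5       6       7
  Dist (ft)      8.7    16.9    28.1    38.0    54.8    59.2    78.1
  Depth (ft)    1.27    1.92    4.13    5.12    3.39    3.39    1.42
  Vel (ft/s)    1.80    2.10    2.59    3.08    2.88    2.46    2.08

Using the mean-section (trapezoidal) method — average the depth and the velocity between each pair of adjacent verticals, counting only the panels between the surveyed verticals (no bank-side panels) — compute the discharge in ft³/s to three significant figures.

591 ft³/s

Panel 1-2: Δb = 8.2 ft, d̄ = (1.27+1.92)/2 = 1.595, v̄ = (1.80+2.10)/2 = 1.95 → q = 8.2×1.595×1.95 = 25.50 ft³/s
Panel 2-3: Δb = 11.2 ft, d̄ = (1.92+4.13)/2 = 3.025, v̄ = (2.10+2.59)/2 = 2.345 → q = 11.2×3.025×2.345 = 79.45 ft³/s
Panel 3-4: Δb = 9.9 ft, d̄ = (4.13+5.12)/2 = 4.625, v̄ = (2.59+3.08)/2 = 2.835 → q = 9.9×4.625×2.835 = 129.8 ft³/s
Panel 4-5: Δb = 16.8 ft, d̄ = (5.12+3.39)/2 = 4.255, v̄ = (3.08+2.88)/2 = 2.98 → q = 16.8×4.255×2.98 = 213.0 ft³/s
Panel 5-6: Δb = 4.4 ft, d̄ = (3.39+3.39)/2 = 3.39, v̄ = (2.88+2.46)/2 = 2.67 → q = 4.4×3.39×2.67 = 39.83 ft³/s
Panel 6-7: Δb = 18.9 ft, d̄ = (3.39+1.42)/2 = 2.405, v̄ = (2.46+2.08)/2 = 2.27 → q = 18.9×2.405×2.27 = 103.2 ft³/s
Q = Σ q = 590.8 ft³/s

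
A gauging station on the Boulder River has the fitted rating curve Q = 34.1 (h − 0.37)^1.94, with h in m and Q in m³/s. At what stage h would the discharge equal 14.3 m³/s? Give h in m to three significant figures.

1.01 m

h − h₀ = (Q/C)^(1/b) = (14.3/34.1)^(1/1.94) = 0.6389 m
h = 0.37 + 0.6389 = 1.009 m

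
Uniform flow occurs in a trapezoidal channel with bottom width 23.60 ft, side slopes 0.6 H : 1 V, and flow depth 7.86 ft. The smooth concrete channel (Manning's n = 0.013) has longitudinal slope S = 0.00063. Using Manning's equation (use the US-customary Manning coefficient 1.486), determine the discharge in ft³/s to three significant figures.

1940 ft³/s

A = (b + z·y)·y = (23.60 + 0.6×7.86)×7.86 = 222.6 ft²
P = b + 2y√(1+z²) = 23.60 + 2×7.86×√(1+0.6²) = 41.93 ft
R = A/P = 222.6/41.93 = 5.308 ft
Q = (1.486/n)·A·R^(2/3)·S^(1/2) = (1.486/0.013) × 222.6 × 5.308^(2/3) × 0.00063^(1/2) = 1943 ft³/s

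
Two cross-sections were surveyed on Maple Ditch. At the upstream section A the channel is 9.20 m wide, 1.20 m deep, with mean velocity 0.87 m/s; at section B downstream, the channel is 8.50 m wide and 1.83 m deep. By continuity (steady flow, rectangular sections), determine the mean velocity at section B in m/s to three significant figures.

Q = A₁V₁ = (9.20×1.20) × 0.87 = 9.605 m³/s
A₂ = 8.50 × 1.83 = 15.56 m²
V₂ = Q/A₂ = 9.605/15.56 = 0.6175 m/s

0.617 m/s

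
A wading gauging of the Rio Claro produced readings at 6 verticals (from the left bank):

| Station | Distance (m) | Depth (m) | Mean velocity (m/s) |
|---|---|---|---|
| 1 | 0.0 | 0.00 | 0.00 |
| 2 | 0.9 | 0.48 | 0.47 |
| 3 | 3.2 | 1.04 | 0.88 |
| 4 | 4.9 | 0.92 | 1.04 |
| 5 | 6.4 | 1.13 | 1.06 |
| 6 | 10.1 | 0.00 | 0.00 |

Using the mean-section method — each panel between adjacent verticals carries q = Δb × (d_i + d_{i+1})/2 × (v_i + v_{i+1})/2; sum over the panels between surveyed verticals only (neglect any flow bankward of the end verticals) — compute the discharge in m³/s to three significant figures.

Panel 1-2: Δb = 0.9 m, d̄ = (0.00+0.48)/2 = 0.24, v̄ = (0.00+0.47)/2 = 0.235 → q = 0.9×0.24×0.235 = 0.05076 m³/s
Panel 2-3: Δb = 2.3 m, d̄ = (0.48+1.04)/2 = 0.76, v̄ = (0.47+0.88)/2 = 0.675 → q = 2.3×0.76×0.675 = 1.180 m³/s
Panel 3-4: Δb = 1.7 m, d̄ = (1.04+0.92)/2 = 0.98, v̄ = (0.88+1.04)/2 = 0.96 → q = 1.7×0.98×0.96 = 1.599 m³/s
Panel 4-5: Δb = 1.5 m, d̄ = (0.92+1.13)/2 = 1.025, v̄ = (1.04+1.06)/2 = 1.05 → q = 1.5×1.025×1.05 = 1.614 m³/s
Panel 5-6: Δb = 3.7 m, d̄ = (1.13+0.00)/2 = 0.565, v̄ = (1.06+0.00)/2 = 0.53 → q = 3.7×0.565×0.53 = 1.108 m³/s
Q = Σ q = 5.552 m³/s

5.55 m³/s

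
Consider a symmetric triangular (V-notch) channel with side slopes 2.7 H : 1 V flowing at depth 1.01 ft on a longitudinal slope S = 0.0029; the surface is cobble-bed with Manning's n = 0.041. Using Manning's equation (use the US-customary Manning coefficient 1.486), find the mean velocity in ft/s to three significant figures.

1.19 ft/s

A = z·y² = 2.7×1.01² = 2.754 ft²
P = 2y√(1+z²) = 2×1.01×√(1+2.7²) = 5.816 ft
R = A/P = 2.754/5.816 = 0.4736 ft
Q = (1.486/n)·A·R^(2/3)·S^(1/2) = (1.486/0.041) × 2.754 × 0.4736^(2/3) × 0.0029^(1/2) = 3.266 ft³/s
V = Q/A = 3.266/2.754 = 1.186 ft/s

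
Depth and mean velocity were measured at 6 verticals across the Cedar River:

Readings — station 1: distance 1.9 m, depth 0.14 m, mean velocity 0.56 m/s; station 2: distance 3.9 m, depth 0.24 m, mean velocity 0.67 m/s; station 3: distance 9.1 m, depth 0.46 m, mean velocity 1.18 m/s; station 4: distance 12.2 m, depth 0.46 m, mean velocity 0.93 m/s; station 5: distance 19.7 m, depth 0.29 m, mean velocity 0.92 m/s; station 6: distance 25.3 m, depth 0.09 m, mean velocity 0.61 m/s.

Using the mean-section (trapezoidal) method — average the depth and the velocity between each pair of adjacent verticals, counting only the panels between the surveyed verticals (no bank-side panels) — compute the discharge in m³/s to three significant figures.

6.84 m³/s

Panel 1-2: Δb = 2 m, d̄ = (0.14+0.24)/2 = 0.19, v̄ = (0.56+0.67)/2 = 0.615 → q = 2×0.19×0.615 = 0.2337 m³/s
Panel 2-3: Δb = 5.2 m, d̄ = (0.24+0.46)/2 = 0.35, v̄ = (0.67+1.18)/2 = 0.925 → q = 5.2×0.35×0.925 = 1.684 m³/s
Panel 3-4: Δb = 3.1 m, d̄ = (0.46+0.46)/2 = 0.46, v̄ = (1.18+0.93)/2 = 1.055 → q = 3.1×0.46×1.055 = 1.504 m³/s
Panel 4-5: Δb = 7.5 m, d̄ = (0.46+0.29)/2 = 0.375, v̄ = (0.93+0.92)/2 = 0.925 → q = 7.5×0.375×0.925 = 2.602 m³/s
Panel 5-6: Δb = 5.6 m, d̄ = (0.29+0.09)/2 = 0.19, v̄ = (0.92+0.61)/2 = 0.765 → q = 5.6×0.19×0.765 = 0.8140 m³/s
Q = Σ q = 6.837 m³/s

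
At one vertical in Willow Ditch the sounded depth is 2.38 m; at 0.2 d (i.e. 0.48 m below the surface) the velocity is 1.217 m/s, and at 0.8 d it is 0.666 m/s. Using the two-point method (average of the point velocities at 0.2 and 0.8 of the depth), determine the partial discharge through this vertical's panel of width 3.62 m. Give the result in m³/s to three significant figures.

8.11 m³/s

v̄ = (1.217 + 0.666) / 2 = 0.9415 m/s
q = v̄ × d × w = 0.9415 × 2.38 × 3.62 = 8.112 m³/s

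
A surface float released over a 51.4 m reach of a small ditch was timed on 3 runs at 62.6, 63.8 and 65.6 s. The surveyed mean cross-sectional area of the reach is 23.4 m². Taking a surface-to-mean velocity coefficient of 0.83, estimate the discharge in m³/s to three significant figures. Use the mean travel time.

t̄ = (62.6 + 63.8 + 65.6) / 3 = 64 s
v_surface = L / t̄ = 51.4 / 64 = 0.8031 m/s
v_mean = 0.83 × 0.8031 = 0.6666 m/s
Q = A × v_mean = 23.4 × 0.6666 = 15.60 m³/s

15.6 m³/s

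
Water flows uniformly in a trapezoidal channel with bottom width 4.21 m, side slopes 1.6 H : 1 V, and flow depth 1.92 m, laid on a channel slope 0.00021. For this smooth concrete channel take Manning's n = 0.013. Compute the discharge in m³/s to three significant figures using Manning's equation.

A = (b + z·y)·y = (4.21 + 1.6×1.92)×1.92 = 13.98 m²
P = b + 2y√(1+z²) = 4.21 + 2×1.92×√(1+1.6²) = 11.46 m
R = A/P = 13.98/11.46 = 1.221 m
Q = (1/n)·A·R^(2/3)·S^(1/2) = (1/0.013) × 13.98 × 1.221^(2/3) × 0.00021^(1/2) = 17.80 m³/s

17.8 m³/s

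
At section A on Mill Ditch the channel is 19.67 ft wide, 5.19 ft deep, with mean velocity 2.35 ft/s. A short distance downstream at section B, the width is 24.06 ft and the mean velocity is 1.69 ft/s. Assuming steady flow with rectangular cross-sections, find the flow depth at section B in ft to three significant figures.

Q = A₁V₁ = (19.67×5.19) × 2.35 = 239.9 ft³/s
d₂ = Q/(b₂ V₂) = 239.9/(24.06×1.69) = 5.900 ft

5.90 ft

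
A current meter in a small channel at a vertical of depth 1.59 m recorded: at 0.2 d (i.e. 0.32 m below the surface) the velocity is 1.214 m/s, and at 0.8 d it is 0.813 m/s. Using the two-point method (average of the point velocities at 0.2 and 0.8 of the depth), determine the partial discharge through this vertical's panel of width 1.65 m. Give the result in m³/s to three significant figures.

v̄ = (1.214 + 0.813) / 2 = 1.014 m/s
q = v̄ × d × w = 1.014 × 1.59 × 1.65 = 2.659 m³/s

2.66 m³/s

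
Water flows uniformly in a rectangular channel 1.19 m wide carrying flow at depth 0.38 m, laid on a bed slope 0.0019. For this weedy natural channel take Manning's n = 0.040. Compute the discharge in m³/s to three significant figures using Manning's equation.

A = b·y = 1.19 × 0.38 = 0.4522 m²
P = b + 2y = 1.19 + 2×0.38 = 1.950 m
R = A/P = 0.4522/1.950 = 0.2319 m
Q = (1/n)·A·R^(2/3)·S^(1/2) = (1/0.040) × 0.4522 × 0.2319^(2/3) × 0.0019^(1/2) = 0.1860 m³/s

0.186 m³/s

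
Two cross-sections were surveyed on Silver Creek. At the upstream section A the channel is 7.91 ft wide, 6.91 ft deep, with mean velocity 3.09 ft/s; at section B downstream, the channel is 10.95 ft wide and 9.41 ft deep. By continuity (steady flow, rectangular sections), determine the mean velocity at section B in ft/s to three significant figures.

Q = A₁V₁ = (7.91×6.91) × 3.09 = 168.9 ft³/s
A₂ = 10.95 × 9.41 = 103.0 ft²
V₂ = Q/A₂ = 168.9/103.0 = 1.639 ft/s

1.64 ft/s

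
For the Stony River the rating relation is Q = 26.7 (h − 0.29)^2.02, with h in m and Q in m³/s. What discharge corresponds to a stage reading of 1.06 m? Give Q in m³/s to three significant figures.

15.7 m³/s

Q = 26.7 × (1.06 − 0.29)^2.02 = 26.7 × 0.77^2.02 = 15.75 m³/s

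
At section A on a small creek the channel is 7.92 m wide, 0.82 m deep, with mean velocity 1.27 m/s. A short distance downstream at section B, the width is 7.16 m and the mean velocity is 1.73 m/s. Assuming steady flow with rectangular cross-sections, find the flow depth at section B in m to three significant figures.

0.666 m

Q = A₁V₁ = (7.92×0.82) × 1.27 = 8.248 m³/s
d₂ = Q/(b₂ V₂) = 8.248/(7.16×1.73) = 0.6659 m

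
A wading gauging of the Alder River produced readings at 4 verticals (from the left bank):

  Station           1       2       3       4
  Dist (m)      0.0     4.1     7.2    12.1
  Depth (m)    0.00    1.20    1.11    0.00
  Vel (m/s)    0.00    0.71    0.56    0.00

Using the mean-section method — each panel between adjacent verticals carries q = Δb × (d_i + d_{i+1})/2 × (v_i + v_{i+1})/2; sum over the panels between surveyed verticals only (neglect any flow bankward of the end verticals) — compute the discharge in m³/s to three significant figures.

Panel 1-2: Δb = 4.1 m, d̄ = (0.00+1.20)/2 = 0.6, v̄ = (0.00+0.71)/2 = 0.355 → q = 4.1×0.6×0.355 = 0.8733 m³/s
Panel 2-3: Δb = 3.1 m, d̄ = (1.20+1.11)/2 = 1.155, v̄ = (0.71+0.56)/2 = 0.635 → q = 3.1×1.155×0.635 = 2.274 m³/s
Panel 3-4: Δb = 4.9 m, d̄ = (1.11+0.00)/2 = 0.555, v̄ = (0.56+0.00)/2 = 0.28 → q = 4.9×0.555×0.28 = 0.7615 m³/s
Q = Σ q = 3.908 m³/s

3.91 m³/s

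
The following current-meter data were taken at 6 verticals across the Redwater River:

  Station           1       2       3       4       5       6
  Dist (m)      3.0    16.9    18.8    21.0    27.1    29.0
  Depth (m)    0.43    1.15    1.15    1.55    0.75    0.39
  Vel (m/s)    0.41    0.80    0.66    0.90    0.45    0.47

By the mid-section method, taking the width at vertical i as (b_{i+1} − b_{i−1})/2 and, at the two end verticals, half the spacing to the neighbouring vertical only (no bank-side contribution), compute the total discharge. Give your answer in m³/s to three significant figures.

w_1 = (16.9 − 3.0)/2 = 6.95 m; q_1 = 0.41 × 0.43 × 6.95 = 1.225 m³/s
w_2 = (18.8 − 3.0)/2 = 7.9 m; q_2 = 0.80 × 1.15 × 7.9 = 7.268 m³/s
w_3 = (21.0 − 16.9)/2 = 2.05 m; q_3 = 0.66 × 1.15 × 2.05 = 1.556 m³/s
w_4 = (27.1 − 18.8)/2 = 4.15 m; q_4 = 0.90 × 1.55 × 4.15 = 5.789 m³/s
w_5 = (29.0 − 21.0)/2 = 4 m; q_5 = 0.45 × 0.75 × 4 = 1.350 m³/s
w_6 = (29.0 − 27.1)/2 = 0.95 m; q_6 = 0.47 × 0.39 × 0.95 = 0.1741 m³/s
Q = Σ qᵢ = 17.36 m³/s

17.4 m³/s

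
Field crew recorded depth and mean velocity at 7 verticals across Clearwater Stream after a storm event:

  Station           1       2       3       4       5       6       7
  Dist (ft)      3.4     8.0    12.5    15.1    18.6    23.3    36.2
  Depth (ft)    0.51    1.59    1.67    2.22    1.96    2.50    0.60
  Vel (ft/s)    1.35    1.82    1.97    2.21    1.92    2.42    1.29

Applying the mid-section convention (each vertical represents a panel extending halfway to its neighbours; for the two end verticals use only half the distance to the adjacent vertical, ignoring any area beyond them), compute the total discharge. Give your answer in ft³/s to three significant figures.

115 ft³/s

w_1 = (8.0 − 3.4)/2 = 2.3 ft; q_1 = 1.35 × 0.51 × 2.3 = 1.584 ft³/s
w_2 = (12.5 − 3.4)/2 = 4.55 ft; q_2 = 1.82 × 1.59 × 4.55 = 13.17 ft³/s
w_3 = (15.1 − 8.0)/2 = 3.55 ft; q_3 = 1.97 × 1.67 × 3.55 = 11.68 ft³/s
w_4 = (18.6 − 12.5)/2 = 3.05 ft; q_4 = 2.21 × 2.22 × 3.05 = 14.96 ft³/s
w_5 = (23.3 − 15.1)/2 = 4.1 ft; q_5 = 1.92 × 1.96 × 4.1 = 15.43 ft³/s
w_6 = (36.2 − 18.6)/2 = 8.8 ft; q_6 = 2.42 × 2.50 × 8.8 = 53.24 ft³/s
w_7 = (36.2 − 23.3)/2 = 6.45 ft; q_7 = 1.29 × 0.60 × 6.45 = 4.992 ft³/s
Q = Σ qᵢ = 115.1 ft³/s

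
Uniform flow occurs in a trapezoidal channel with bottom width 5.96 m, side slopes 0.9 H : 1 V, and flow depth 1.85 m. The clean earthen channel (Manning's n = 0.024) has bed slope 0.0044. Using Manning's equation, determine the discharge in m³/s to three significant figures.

46.2 m³/s

A = (b + z·y)·y = (5.96 + 0.9×1.85)×1.85 = 14.11 m²
P = b + 2y√(1+z²) = 5.96 + 2×1.85×√(1+0.9²) = 10.94 m
R = A/P = 14.11/10.94 = 1.290 m
Q = (1/n)·A·R^(2/3)·S^(1/2) = (1/0.024) × 14.11 × 1.290^(2/3) × 0.0044^(1/2) = 46.19 m³/s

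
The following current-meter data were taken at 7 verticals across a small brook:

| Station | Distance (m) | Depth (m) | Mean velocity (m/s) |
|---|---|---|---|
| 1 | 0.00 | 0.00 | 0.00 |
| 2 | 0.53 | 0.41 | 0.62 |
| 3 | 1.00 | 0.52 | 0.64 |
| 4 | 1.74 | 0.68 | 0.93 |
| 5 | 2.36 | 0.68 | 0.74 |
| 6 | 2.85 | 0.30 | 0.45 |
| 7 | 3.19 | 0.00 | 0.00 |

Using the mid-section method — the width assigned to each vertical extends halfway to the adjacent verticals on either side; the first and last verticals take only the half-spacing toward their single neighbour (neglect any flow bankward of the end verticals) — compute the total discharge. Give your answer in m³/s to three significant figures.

1.09 m³/s

w_2 = (1.00 − 0.00)/2 = 0.5 m; q_2 = 0.62 × 0.41 × 0.5 = 0.1271 m³/s
w_3 = (1.74 − 0.53)/2 = 0.605 m; q_3 = 0.64 × 0.52 × 0.605 = 0.2013 m³/s
w_4 = (2.36 − 1.00)/2 = 0.68 m; q_4 = 0.93 × 0.68 × 0.68 = 0.4300 m³/s
w_5 = (2.85 − 1.74)/2 = 0.555 m; q_5 = 0.74 × 0.68 × 0.555 = 0.2793 m³/s
w_6 = (3.19 − 2.36)/2 = 0.415 m; q_6 = 0.45 × 0.30 × 0.415 = 0.05603 m³/s
Stations 1, 7 contribute zero (depth or velocity is 0).
Q = Σ qᵢ = 1.094 m³/s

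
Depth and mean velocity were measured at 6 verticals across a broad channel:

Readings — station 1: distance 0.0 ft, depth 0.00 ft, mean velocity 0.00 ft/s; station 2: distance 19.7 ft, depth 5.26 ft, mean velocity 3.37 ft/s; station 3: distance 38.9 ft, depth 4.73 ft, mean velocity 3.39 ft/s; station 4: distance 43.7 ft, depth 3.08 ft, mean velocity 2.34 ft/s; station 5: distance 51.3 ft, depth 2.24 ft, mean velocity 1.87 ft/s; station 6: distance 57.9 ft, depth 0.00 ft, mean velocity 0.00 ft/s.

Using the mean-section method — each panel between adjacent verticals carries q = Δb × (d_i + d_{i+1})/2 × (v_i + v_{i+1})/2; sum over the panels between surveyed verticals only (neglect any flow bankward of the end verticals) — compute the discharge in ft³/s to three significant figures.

515 ft³/s

Panel 1-2: Δb = 19.7 ft, d̄ = (0.00+5.26)/2 = 2.63, v̄ = (0.00+3.37)/2 = 1.685 → q = 19.7×2.63×1.685 = 87.30 ft³/s
Panel 2-3: Δb = 19.2 ft, d̄ = (5.26+4.73)/2 = 4.995, v̄ = (3.37+3.39)/2 = 3.38 → q = 19.2×4.995×3.38 = 324.2 ft³/s
Panel 3-4: Δb = 4.8 ft, d̄ = (4.73+3.08)/2 = 3.905, v̄ = (3.39+2.34)/2 = 2.865 → q = 4.8×3.905×2.865 = 53.70 ft³/s
Panel 4-5: Δb = 7.6 ft, d̄ = (3.08+2.24)/2 = 2.66, v̄ = (2.34+1.87)/2 = 2.105 → q = 7.6×2.66×2.105 = 42.55 ft³/s
Panel 5-6: Δb = 6.6 ft, d̄ = (2.24+0.00)/2 = 1.12, v̄ = (1.87+0.00)/2 = 0.935 → q = 6.6×1.12×0.935 = 6.912 ft³/s
Q = Σ q = 514.6 ft³/s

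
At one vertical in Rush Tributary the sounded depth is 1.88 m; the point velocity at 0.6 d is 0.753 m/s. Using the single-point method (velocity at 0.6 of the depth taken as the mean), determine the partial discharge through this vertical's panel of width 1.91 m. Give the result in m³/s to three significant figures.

v̄ = v₀.₆ = 0.753 m/s
q = v̄ × d × w = 0.7530 × 1.88 × 1.91 = 2.704 m³/s

2.70 m³/s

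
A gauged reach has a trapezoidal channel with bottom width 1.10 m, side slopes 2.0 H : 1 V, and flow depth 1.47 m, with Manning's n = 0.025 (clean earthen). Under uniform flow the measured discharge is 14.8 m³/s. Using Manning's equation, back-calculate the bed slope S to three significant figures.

A = (b + z·y)·y = (1.10 + 2.0×1.47)×1.47 = 5.939 m²
P = b + 2y√(1+z²) = 1.10 + 2×1.47×√(1+2.0²) = 7.674 m
R = A/P = 5.939/7.674 = 0.7739 m
S = (Q·n / (1·A·R^(2/3)))² = (14.8×0.025 / (1×5.939×0.8429))² = 0.005463

0.00546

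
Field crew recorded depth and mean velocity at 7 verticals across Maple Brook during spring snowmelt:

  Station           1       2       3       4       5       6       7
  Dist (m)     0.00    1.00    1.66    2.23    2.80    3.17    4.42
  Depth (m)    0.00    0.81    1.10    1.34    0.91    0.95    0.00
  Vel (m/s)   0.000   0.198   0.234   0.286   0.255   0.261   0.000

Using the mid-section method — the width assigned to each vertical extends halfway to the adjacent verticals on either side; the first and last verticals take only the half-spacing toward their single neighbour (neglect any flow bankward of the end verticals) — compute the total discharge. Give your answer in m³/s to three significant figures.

0.820 m³/s

w_2 = (1.66 − 0.00)/2 = 0.83 m; q_2 = 0.198 × 0.81 × 0.83 = 0.1331 m³/s
w_3 = (2.23 − 1.00)/2 = 0.615 m; q_3 = 0.234 × 1.10 × 0.615 = 0.1583 m³/s
w_4 = (2.80 − 1.66)/2 = 0.57 m; q_4 = 0.286 × 1.34 × 0.57 = 0.2184 m³/s
w_5 = (3.17 − 2.23)/2 = 0.47 m; q_5 = 0.255 × 0.91 × 0.47 = 0.1091 m³/s
w_6 = (4.42 − 2.80)/2 = 0.81 m; q_6 = 0.261 × 0.95 × 0.81 = 0.2008 m³/s
Stations 1, 7 contribute zero (depth or velocity is 0).
Q = Σ qᵢ = 0.8198 m³/s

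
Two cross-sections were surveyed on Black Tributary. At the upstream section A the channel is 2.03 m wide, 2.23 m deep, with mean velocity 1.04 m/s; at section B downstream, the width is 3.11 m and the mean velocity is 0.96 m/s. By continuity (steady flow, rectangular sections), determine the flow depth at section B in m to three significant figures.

Q = A₁V₁ = (2.03×2.23) × 1.04 = 4.708 m³/s
d₂ = Q/(b₂ V₂) = 4.708/(3.11×0.96) = 1.577 m

1.58 m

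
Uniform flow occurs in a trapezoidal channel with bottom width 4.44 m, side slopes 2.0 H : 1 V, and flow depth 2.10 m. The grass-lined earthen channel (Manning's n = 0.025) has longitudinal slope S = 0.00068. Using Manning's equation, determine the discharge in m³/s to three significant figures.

22.7 m³/s

A = (b + z·y)·y = (4.44 + 2.0×2.10)×2.10 = 18.14 m²
P = b + 2y√(1+z²) = 4.44 + 2×2.10×√(1+2.0²) = 13.83 m
R = A/P = 18.14/13.83 = 1.312 m
Q = (1/n)·A·R^(2/3)·S^(1/2) = (1/0.025) × 18.14 × 1.312^(2/3) × 0.00068^(1/2) = 22.68 m³/s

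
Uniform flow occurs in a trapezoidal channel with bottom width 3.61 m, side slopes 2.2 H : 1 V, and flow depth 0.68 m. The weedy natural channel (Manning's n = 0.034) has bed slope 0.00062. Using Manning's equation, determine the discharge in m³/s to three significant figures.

A = (b + z·y)·y = (3.61 + 2.2×0.68)×0.68 = 3.472 m²
P = b + 2y√(1+z²) = 3.61 + 2×0.68×√(1+2.2²) = 6.897 m
R = A/P = 3.472/6.897 = 0.5034 m
Q = (1/n)·A·R^(2/3)·S^(1/2) = (1/0.034) × 3.472 × 0.5034^(2/3) × 0.00062^(1/2) = 1.609 m³/s

1.61 m³/s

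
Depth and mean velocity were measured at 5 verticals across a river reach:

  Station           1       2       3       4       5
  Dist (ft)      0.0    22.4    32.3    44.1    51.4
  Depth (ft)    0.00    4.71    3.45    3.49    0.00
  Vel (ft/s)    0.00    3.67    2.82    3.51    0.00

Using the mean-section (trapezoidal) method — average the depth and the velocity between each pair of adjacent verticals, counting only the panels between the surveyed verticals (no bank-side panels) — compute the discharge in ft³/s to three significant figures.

Panel 1-2: Δb = 22.4 ft, d̄ = (0.00+4.71)/2 = 2.355, v̄ = (0.00+3.67)/2 = 1.835 → q = 22.4×2.355×1.835 = 96.80 ft³/s
Panel 2-3: Δb = 9.9 ft, d̄ = (4.71+3.45)/2 = 4.08, v̄ = (3.67+2.82)/2 = 3.245 → q = 9.9×4.08×3.245 = 131.1 ft³/s
Panel 3-4: Δb = 11.8 ft, d̄ = (3.45+3.49)/2 = 3.47, v̄ = (2.82+3.51)/2 = 3.165 → q = 11.8×3.47×3.165 = 129.6 ft³/s
Panel 4-5: Δb = 7.3 ft, d̄ = (3.49+0.00)/2 = 1.745, v̄ = (3.51+0.00)/2 = 1.755 → q = 7.3×1.745×1.755 = 22.36 ft³/s
Q = Σ q = 379.8 ft³/s

380 ft³/s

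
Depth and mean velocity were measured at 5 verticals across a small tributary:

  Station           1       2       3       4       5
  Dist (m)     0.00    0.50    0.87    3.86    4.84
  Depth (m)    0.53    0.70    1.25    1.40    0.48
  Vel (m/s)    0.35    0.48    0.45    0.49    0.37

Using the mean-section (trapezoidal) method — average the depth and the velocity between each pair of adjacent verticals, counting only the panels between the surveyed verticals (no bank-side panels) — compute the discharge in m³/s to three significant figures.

Panel 1-2: Δb = 0.5 m, d̄ = (0.53+0.70)/2 = 0.615, v̄ = (0.35+0.48)/2 = 0.415 → q = 0.5×0.615×0.415 = 0.1276 m³/s
Panel 2-3: Δb = 0.37 m, d̄ = (0.70+1.25)/2 = 0.975, v̄ = (0.48+0.45)/2 = 0.465 → q = 0.37×0.975×0.465 = 0.1677 m³/s
Panel 3-4: Δb = 2.99 m, d̄ = (1.25+1.40)/2 = 1.325, v̄ = (0.45+0.49)/2 = 0.47 → q = 2.99×1.325×0.47 = 1.862 m³/s
Panel 4-5: Δb = 0.98 m, d̄ = (1.40+0.48)/2 = 0.94, v̄ = (0.49+0.37)/2 = 0.43 → q = 0.98×0.94×0.43 = 0.3961 m³/s
Q = Σ q = 2.553 m³/s

2.55 m³/s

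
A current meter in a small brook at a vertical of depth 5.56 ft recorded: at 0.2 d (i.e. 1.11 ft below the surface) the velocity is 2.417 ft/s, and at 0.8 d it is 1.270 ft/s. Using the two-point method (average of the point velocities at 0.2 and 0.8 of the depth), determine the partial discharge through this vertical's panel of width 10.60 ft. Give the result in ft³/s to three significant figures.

v̄ = (2.417 + 1.270) / 2 = 1.844 ft/s
q = v̄ × d × w = 1.844 × 5.56 × 10.60 = 108.6 ft³/s

109 ft³/s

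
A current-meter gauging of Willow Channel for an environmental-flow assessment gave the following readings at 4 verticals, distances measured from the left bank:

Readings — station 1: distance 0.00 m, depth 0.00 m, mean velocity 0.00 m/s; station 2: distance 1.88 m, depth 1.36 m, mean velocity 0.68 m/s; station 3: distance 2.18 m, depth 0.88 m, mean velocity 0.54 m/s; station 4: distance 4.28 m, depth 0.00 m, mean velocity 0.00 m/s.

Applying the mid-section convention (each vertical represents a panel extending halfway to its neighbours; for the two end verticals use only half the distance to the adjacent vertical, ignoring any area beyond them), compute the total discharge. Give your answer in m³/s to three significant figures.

w_2 = (2.18 − 0.00)/2 = 1.09 m; q_2 = 0.68 × 1.36 × 1.09 = 1.008 m³/s
w_3 = (4.28 − 1.88)/2 = 1.2 m; q_3 = 0.54 × 0.88 × 1.2 = 0.5702 m³/s
Stations 1, 4 contribute zero (depth or velocity is 0).
Q = Σ qᵢ = 1.578 m³/s

1.58 m³/s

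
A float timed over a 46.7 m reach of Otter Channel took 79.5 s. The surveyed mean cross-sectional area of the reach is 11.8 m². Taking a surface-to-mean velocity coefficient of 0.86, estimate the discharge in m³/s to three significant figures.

5.96 m³/s

v_surface = L / t̄ = 46.7 / 79.5 = 0.5874 m/s
v_mean = 0.86 × 0.5874 = 0.5052 m/s
Q = A × v_mean = 11.8 × 0.5052 = 5.961 m³/s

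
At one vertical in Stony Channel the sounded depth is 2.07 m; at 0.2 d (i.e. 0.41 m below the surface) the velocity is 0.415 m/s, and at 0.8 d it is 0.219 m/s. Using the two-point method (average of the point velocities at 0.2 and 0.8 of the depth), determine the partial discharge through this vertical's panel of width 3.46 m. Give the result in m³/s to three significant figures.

v̄ = (0.415 + 0.219) / 2 = 0.3170 m/s
q = v̄ × d × w = 0.3170 × 2.07 × 3.46 = 2.270 m³/s

2.27 m³/s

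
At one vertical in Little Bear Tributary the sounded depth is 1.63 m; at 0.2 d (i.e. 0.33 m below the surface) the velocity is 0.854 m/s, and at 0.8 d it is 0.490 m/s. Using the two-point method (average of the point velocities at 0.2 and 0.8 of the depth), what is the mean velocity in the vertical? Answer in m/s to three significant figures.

v̄ = (0.854 + 0.490) / 2 = 0.6720 m/s

0.672 m/s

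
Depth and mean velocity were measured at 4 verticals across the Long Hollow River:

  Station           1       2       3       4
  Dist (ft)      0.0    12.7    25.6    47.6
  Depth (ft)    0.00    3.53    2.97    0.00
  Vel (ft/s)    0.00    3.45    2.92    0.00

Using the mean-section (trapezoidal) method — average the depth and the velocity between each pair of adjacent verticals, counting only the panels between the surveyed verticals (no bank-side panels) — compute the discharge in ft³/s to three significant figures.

Panel 1-2: Δb = 12.7 ft, d̄ = (0.00+3.53)/2 = 1.765, v̄ = (0.00+3.45)/2 = 1.725 → q = 12.7×1.765×1.725 = 38.67 ft³/s
Panel 2-3: Δb = 12.9 ft, d̄ = (3.53+2.97)/2 = 3.25, v̄ = (3.45+2.92)/2 = 3.185 → q = 12.9×3.25×3.185 = 133.5 ft³/s
Panel 3-4: Δb = 22 ft, d̄ = (2.97+0.00)/2 = 1.485, v̄ = (2.92+0.00)/2 = 1.46 → q = 22×1.485×1.46 = 47.70 ft³/s
Q = Σ q = 219.9 ft³/s

220 ft³/s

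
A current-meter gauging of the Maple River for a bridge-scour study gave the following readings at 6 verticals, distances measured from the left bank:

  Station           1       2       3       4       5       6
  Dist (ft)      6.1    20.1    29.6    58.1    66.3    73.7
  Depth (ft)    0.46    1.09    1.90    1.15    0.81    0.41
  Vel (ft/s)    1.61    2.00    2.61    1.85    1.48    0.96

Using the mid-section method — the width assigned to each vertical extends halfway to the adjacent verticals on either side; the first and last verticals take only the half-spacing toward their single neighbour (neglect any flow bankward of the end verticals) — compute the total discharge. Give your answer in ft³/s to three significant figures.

w_1 = (20.1 − 6.1)/2 = 7 ft; q_1 = 1.61 × 0.46 × 7 = 5.184 ft³/s
w_2 = (29.6 − 6.1)/2 = 11.75 ft; q_2 = 2.00 × 1.09 × 11.75 = 25.62 ft³/s
w_3 = (58.1 − 20.1)/2 = 19 ft; q_3 = 2.61 × 1.90 × 19 = 94.22 ft³/s
w_4 = (66.3 − 29.6)/2 = 18.35 ft; q_4 = 1.85 × 1.15 × 18.35 = 39.04 ft³/s
w_5 = (73.7 − 58.1)/2 = 7.8 ft; q_5 = 1.48 × 0.81 × 7.8 = 9.351 ft³/s
w_6 = (73.7 − 66.3)/2 = 3.7 ft; q_6 = 0.96 × 0.41 × 3.7 = 1.456 ft³/s
Q = Σ qᵢ = 174.9 ft³/s

175 ft³/s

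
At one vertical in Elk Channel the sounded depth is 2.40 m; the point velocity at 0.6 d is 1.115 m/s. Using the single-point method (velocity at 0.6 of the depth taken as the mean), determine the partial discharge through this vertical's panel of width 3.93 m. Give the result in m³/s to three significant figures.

10.5 m³/s

v̄ = v₀.₆ = 1.115 m/s
q = v̄ × d × w = 1.115 × 2.40 × 3.93 = 10.52 m³/s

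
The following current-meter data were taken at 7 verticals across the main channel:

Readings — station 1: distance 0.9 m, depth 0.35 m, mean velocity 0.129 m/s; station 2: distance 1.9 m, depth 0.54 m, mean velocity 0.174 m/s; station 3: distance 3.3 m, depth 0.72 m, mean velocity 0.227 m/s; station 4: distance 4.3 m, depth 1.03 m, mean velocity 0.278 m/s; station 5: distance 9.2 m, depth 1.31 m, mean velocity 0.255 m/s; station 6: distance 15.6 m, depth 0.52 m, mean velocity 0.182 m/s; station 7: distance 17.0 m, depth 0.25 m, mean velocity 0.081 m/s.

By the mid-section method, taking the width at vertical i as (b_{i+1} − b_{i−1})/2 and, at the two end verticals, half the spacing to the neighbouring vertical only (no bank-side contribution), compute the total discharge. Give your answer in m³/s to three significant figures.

3.45 m³/s

w_1 = (1.9 − 0.9)/2 = 0.5 m; q_1 = 0.129 × 0.35 × 0.5 = 0.02258 m³/s
w_2 = (3.3 − 0.9)/2 = 1.2 m; q_2 = 0.174 × 0.54 × 1.2 = 0.1128 m³/s
w_3 = (4.3 − 1.9)/2 = 1.2 m; q_3 = 0.227 × 0.72 × 1.2 = 0.1961 m³/s
w_4 = (9.2 − 3.3)/2 = 2.95 m; q_4 = 0.278 × 1.03 × 2.95 = 0.8447 m³/s
w_5 = (15.6 − 4.3)/2 = 5.65 m; q_5 = 0.255 × 1.31 × 5.65 = 1.887 m³/s
w_6 = (17.0 − 9.2)/2 = 3.9 m; q_6 = 0.182 × 0.52 × 3.9 = 0.3691 m³/s
w_7 = (17.0 − 15.6)/2 = 0.7 m; q_7 = 0.081 × 0.25 × 0.7 = 0.01418 m³/s
Q = Σ qᵢ = 3.447 m³/s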